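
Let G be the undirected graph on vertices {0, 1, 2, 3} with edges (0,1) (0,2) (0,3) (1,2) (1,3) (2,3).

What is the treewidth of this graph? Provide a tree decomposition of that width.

With just one bag of size 4, the width is 4 − 1 = 3, so tw(G) ≤ 3. Conversely, {0, 1, 2, 3} is a clique of size 4, and the vertices of any clique must share a bag in every tree decomposition; so some bag has ≥ 4 vertices and tw(G) ≥ 3. Hence tw(G) = 3 exactly.

Treewidth 3.
One such decomposition:
Bags: B1 = {0, 1, 2, 3}
Tree: (single bag)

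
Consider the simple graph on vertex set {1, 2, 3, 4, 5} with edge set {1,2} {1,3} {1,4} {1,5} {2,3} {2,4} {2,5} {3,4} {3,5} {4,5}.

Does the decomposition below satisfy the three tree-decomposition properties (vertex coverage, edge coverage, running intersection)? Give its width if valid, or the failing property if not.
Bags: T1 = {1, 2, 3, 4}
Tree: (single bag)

No — vertex 5 appears in no bag.

A tree decomposition must satisfy three properties: every vertex lies in some bag; for every edge, both endpoints lie together in some bag; and for every vertex, the bags containing it form a connected subtree. Here vertex 5 appears in no bag, so the decomposition is invalid.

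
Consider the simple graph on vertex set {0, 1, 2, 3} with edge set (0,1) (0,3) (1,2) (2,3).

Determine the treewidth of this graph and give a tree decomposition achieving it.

Every bag has size at most 3, so the width is 3 − 1 = 2 and tw(G) ≤ 2. The edges 1–0–3–2–1 form a cycle, so G is not a tree and its treewidth is at least 2. The upper and lower bounds meet at 2, so that is the treewidth.

Treewidth 2.
One optimal decomposition is:
Bags: B1 = {0, 1, 3}  B2 = {1, 2, 3}
Tree: B1–B2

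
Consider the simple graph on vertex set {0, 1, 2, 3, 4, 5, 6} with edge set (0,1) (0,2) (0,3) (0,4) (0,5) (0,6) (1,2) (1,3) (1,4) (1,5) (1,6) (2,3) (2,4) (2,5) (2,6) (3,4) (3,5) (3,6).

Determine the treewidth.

A width-4 tree decomposition is:
Bags: B1 = {0, 1, 2, 3, 5}  B2 = {0, 1, 2, 3, 6}  B3 = {0, 1, 2, 3, 4}
Tree: B1–B2, B1–B3
Every bag has size at most 5, so the width is 5 − 1 = 4 and tw(G) ≤ 4. For the lower bound, the 5 vertices {0, 1, 2, 3, 4} are pairwise adjacent, and any tree decomposition puts a clique entirely inside one bag — forcing width ≥ 4. Therefore the treewidth is 4.

4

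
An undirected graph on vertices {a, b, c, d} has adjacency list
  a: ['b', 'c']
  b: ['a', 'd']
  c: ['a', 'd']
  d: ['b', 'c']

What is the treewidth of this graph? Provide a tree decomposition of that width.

Treewidth 2.
Bags: B1 = {a, b, d}  B2 = {a, c, d}
Tree: B1–B2

The largest bag has 3 vertices, giving width 2; this decomposition certifies tw(G) ≤ 2. For the lower bound, G contains the cycle a–b–d–c–a, so G is not a forest; only forests have treewidth ≤ 1, hence tw(G) ≥ 2. Therefore the treewidth is 2.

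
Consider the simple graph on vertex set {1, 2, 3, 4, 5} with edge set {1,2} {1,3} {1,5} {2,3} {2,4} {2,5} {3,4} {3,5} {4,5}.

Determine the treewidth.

3

A width-3 tree decomposition is:
Bags: B1 = {2, 3, 4, 5}  B2 = {1, 2, 3, 5}
Tree: B1–B2
The largest bag has 4 vertices, giving width 3; this decomposition certifies tw(G) ≤ 3. On the other hand G contains the 4-clique {1, 2, 3, 5}. A clique must lie in a single bag of any decomposition, so no decomposition can have width below 3. Therefore the treewidth is 3.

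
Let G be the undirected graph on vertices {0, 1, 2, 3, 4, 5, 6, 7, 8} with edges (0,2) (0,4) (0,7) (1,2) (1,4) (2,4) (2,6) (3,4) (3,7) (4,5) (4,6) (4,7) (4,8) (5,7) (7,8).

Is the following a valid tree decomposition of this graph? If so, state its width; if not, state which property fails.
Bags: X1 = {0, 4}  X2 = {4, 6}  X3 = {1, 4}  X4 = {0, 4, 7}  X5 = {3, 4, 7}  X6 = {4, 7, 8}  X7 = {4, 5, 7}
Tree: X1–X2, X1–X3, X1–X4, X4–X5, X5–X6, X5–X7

No — vertex 2 appears in no bag.

A tree decomposition must satisfy three properties: every vertex lies in some bag; for every edge, both endpoints lie together in some bag; and for every vertex, the bags containing it form a connected subtree. Here vertex 2 appears in no bag, so the decomposition is invalid.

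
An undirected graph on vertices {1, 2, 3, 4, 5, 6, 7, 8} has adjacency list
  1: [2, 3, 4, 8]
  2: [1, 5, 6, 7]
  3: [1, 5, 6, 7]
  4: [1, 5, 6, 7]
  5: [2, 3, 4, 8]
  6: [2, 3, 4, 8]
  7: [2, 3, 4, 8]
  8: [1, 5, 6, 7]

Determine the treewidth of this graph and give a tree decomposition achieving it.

Every bag has size at most 5, so the width is 5 − 1 = 4 and tw(G) ≤ 4. For the lower bound: the 5 vertex sets {2,6}, {4,7}, {5,8}, {1}, {3} are disjoint, each induces a connected subgraph, and every pair is joined by at least one edge of G. Contracting each set to a single vertex therefore yields K_{5} as a minor, and since treewidth is minor-monotone, tw(G) ≥ tw(K_{5}) = 4. Therefore the treewidth is 4.

Treewidth 4.
One such decomposition:
Bags: B1 = {1, 2, 5, 6, 7}  B2 = {1, 4, 5, 6, 7}  B3 = {1, 5, 6, 7, 8}  B4 = {1, 3, 5, 6, 7}
Tree: B1–B2, B2–B3, B3–B4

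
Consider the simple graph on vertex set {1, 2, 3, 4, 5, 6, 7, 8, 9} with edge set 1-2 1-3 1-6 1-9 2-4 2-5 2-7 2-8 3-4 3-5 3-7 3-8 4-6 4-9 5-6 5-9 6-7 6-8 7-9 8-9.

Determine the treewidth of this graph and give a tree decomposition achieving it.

Treewidth 4.
One such decomposition:
Bags: B1 = {2, 3, 4, 6, 9}  B2 = {1, 2, 3, 6, 9}  B3 = {2, 3, 5, 6, 9}  B4 = {2, 3, 6, 7, 9}  B5 = {2, 3, 6, 8, 9}
Tree: B1–B2, B2–B3, B3–B4, B4–B5

Each bag holds 5 vertices, so the decomposition has width 4, which upper-bounds the treewidth. For the lower bound: the 5 vertex sets {3,4}, {1,2}, {5,6}, {9}, {7} are disjoint, each induces a connected subgraph, and every pair is joined by at least one edge of G. Contracting each set to a single vertex therefore yields K_{5} as a minor, and since treewidth is minor-monotone, tw(G) ≥ tw(K_{5}) = 4. Combining the bounds, tw(G) = 4.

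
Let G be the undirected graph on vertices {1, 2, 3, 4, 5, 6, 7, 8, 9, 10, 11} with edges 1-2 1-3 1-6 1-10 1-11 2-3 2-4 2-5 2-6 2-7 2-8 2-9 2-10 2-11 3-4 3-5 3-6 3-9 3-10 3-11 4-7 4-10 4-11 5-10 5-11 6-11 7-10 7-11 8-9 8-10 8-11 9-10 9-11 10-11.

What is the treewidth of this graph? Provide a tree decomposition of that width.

Treewidth 4.
Bags: B1 = {1, 2, 3, 10, 11}  B2 = {2, 3, 4, 10, 11}  B3 = {2, 3, 5, 10, 11}  B4 = {2, 3, 9, 10, 11}  B5 = {2, 4, 7, 10, 11}  B6 = {2, 8, 9, 10, 11}  B7 = {1, 2, 3, 6, 11}
Tree: B1–B2, B2–B3, B3–B4, B2–B5, B4–B6, B1–B7

Each bag holds 5 vertices, so the decomposition has width 4, which upper-bounds the treewidth. On the other hand G contains the 5-clique {2, 8, 9, 10, 11}. A clique must lie in a single bag of any decomposition, so no decomposition can have width below 4. The upper and lower bounds meet at 4, so that is the treewidth.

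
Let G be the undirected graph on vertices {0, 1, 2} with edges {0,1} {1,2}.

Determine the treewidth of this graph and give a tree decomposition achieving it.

The largest bag has 2 vertices, giving width 1; this decomposition certifies tw(G) ≤ 1. Since G has at least one edge (e.g. 2–1), it is not an edgeless graph, so tw(G) ≥ 1. The upper and lower bounds meet at 1, so that is the treewidth.

Treewidth 1.
One such decomposition:
Bags: B1 = {1, 2}  B2 = {0, 1}
Tree: B1–B2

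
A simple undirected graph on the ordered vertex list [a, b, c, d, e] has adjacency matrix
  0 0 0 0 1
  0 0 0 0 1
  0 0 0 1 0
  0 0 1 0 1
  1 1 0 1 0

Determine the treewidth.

A width-1 tree decomposition is:
Bags: B1 = {a, e}  B2 = {d, e}  B3 = {c, d}  B4 = {b, e}
Tree: B1–B2, B2–B3, B1–B4
Each bag holds 2 vertices, so the decomposition has width 1, which upper-bounds the treewidth. Since G has at least one edge (e.g. e–a), it is not an edgeless graph, so tw(G) ≥ 1. Therefore the treewidth is 1.

1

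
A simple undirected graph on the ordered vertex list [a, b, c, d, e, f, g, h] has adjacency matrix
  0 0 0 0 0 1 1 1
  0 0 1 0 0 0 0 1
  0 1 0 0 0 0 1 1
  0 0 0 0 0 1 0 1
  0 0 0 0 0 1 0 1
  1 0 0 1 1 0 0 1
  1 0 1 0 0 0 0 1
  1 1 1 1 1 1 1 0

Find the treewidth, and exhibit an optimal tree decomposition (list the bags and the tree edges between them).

Each bag holds 3 vertices, so the decomposition has width 2, which upper-bounds the treewidth. On the other hand G contains the 3-clique {c, g, h}. A clique must lie in a single bag of any decomposition, so no decomposition can have width below 2. Hence tw(G) = 2 exactly.

Treewidth 2.
Bags: B1 = {a, f, h}  B2 = {d, f, h}  B3 = {e, f, h}  B4 = {a, g, h}  B5 = {c, g, h}  B6 = {b, c, h}
Tree: B1–B2, B2–B3, B1–B4, B4–B5, B5–B6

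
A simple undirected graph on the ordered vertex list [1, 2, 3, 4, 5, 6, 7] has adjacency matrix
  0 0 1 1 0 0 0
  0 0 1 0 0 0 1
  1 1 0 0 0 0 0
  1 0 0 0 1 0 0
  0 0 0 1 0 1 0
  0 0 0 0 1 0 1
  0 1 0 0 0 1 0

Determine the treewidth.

2

A width-2 tree decomposition is:
Bags: B1 = {1, 3, 4}  B2 = {2, 3, 4}  B3 = {2, 4, 7}  B4 = {4, 6, 7}  B5 = {4, 5, 6}
Tree: B1–B2, B2–B3, B3–B4, B4–B5
Every bag has size at most 3, so the width is 3 − 1 = 2 and tw(G) ≤ 2. Since 4–1–3–2–7–6–5–4 is a cycle in G, G is not acyclic. Forests are exactly the graphs of treewidth ≤ 1, so tw(G) ≥ 2. Therefore the treewidth is 2.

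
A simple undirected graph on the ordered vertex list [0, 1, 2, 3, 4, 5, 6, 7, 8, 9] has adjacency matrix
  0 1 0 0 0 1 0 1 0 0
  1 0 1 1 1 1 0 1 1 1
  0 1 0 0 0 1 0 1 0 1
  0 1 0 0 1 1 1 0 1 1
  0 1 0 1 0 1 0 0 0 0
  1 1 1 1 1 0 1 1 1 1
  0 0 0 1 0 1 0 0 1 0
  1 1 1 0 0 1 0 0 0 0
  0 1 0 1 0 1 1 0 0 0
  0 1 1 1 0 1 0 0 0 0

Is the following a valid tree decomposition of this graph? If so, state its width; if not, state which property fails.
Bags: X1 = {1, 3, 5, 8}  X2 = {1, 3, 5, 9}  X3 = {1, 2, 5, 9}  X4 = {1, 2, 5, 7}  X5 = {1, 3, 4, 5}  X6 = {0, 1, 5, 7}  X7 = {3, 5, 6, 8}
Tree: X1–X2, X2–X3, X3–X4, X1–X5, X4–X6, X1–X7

Yes; width 3.

Every vertex of G appears in some bag (union = {0, 1, 2, 3, 4, 5, 6, 7, 8, 9}); every edge is covered by a bag; and for each vertex v the set of bags containing v is connected in the bag tree. The decomposition is therefore valid. The largest bag has 4 vertices, so the width is 3.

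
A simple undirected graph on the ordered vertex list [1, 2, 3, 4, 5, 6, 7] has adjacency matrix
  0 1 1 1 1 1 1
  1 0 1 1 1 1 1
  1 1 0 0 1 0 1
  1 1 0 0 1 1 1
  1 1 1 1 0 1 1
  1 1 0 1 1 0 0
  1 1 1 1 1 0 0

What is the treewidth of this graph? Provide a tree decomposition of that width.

The largest bag has 5 vertices, giving width 4; this decomposition certifies tw(G) ≤ 4. On the other hand G contains the 5-clique {1, 2, 3, 5, 7}. A clique must lie in a single bag of any decomposition, so no decomposition can have width below 4. Combining the bounds, tw(G) = 4.

Treewidth 4.
Bags: B1 = {1, 2, 4, 5, 6}  B2 = {1, 2, 4, 5, 7}  B3 = {1, 2, 3, 5, 7}
Tree: B1–B2, B2–B3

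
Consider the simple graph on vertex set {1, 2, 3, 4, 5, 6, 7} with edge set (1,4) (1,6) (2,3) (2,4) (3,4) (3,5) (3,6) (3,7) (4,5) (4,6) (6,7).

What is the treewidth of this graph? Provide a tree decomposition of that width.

Each bag holds 3 vertices, so the decomposition has width 2, which upper-bounds the treewidth. On the other hand G contains the 3-clique {1, 4, 6}. A clique must lie in a single bag of any decomposition, so no decomposition can have width below 2. Therefore the treewidth is 2.

Treewidth 2.
One such decomposition:
Bags: B1 = {3, 4, 6}  B2 = {2, 3, 4}  B3 = {1, 4, 6}  B4 = {3, 6, 7}  B5 = {3, 4, 5}
Tree: B1–B2, B1–B3, B1–B4, B1–B5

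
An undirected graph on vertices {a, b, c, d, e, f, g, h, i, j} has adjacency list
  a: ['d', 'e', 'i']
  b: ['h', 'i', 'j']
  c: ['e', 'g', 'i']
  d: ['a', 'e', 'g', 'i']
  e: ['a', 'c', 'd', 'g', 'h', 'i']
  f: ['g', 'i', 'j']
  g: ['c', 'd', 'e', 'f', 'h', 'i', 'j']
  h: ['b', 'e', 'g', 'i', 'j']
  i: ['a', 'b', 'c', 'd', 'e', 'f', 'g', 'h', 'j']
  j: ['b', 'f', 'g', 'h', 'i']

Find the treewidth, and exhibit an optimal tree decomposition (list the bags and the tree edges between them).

Treewidth 3.
Bags: B1 = {c, e, g, i}  B2 = {e, g, h, i}  B3 = {d, e, g, i}  B4 = {g, h, i, j}  B5 = {f, g, i, j}  B6 = {b, h, i, j}  B7 = {a, d, e, i}
Tree: B1–B2, B2–B3, B2–B4, B4–B5, B4–B6, B3–B7

The largest bag has 4 vertices, giving width 3; this decomposition certifies tw(G) ≤ 3. For the lower bound, the 4 vertices {g, h, i, j} are pairwise adjacent, and any tree decomposition puts a clique entirely inside one bag — forcing width ≥ 3. Therefore the treewidth is 3.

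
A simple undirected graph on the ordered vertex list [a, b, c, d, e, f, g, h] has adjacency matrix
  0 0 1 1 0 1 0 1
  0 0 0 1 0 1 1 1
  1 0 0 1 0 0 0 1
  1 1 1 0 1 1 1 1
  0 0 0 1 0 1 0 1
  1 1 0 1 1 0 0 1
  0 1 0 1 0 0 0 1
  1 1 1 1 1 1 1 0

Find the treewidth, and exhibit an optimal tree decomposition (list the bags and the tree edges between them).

Each bag holds 4 vertices, so the decomposition has width 3, which upper-bounds the treewidth. Conversely, {b, d, g, h} is a clique of size 4, and the vertices of any clique must share a bag in every tree decomposition; so some bag has ≥ 4 vertices and tw(G) ≥ 3. Hence tw(G) = 3 exactly.

Treewidth 3.
One optimal decomposition is:
Bags: B1 = {b, d, f, h}  B2 = {a, d, f, h}  B3 = {a, c, d, h}  B4 = {b, d, g, h}  B5 = {d, e, f, h}
Tree: B1–B2, B2–B3, B1–B4, B1–B5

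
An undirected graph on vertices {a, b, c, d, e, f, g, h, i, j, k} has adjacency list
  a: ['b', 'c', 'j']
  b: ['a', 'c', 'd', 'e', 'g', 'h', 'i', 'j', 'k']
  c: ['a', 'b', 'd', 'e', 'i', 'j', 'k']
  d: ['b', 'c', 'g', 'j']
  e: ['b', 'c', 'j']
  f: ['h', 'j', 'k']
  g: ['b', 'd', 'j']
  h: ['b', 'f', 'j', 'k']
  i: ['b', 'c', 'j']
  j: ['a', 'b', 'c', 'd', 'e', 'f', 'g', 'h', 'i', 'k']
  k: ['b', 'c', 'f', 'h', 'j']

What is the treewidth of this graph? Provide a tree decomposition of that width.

Treewidth 3.
Bags: B1 = {a, b, c, j}  B2 = {b, c, j, k}  B3 = {b, c, e, j}  B4 = {b, c, i, j}  B5 = {b, c, d, j}  B6 = {b, d, g, j}  B7 = {b, h, j, k}  B8 = {f, h, j, k}
Tree: B1–B2, B2–B3, B1–B4, B3–B5, B5–B6, B2–B7, B7–B8

Every bag has size at most 4, so the width is 4 − 1 = 3 and tw(G) ≤ 3. For the lower bound, the 4 vertices {f, h, j, k} are pairwise adjacent, and any tree decomposition puts a clique entirely inside one bag — forcing width ≥ 3. Hence tw(G) = 3 exactly.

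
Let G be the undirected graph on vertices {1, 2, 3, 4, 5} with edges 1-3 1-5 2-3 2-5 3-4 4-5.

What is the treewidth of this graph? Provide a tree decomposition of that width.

The largest bag has 3 vertices, giving width 2; this decomposition certifies tw(G) ≤ 2. Since 3–4–5–2–3 is a cycle in G, G is not acyclic. Forests are exactly the graphs of treewidth ≤ 1, so tw(G) ≥ 2. The upper and lower bounds meet at 2, so that is the treewidth.

Treewidth 2.
Bags: B1 = {3, 4, 5}  B2 = {2, 3, 5}  B3 = {1, 3, 5}
Tree: B1–B2, B2–B3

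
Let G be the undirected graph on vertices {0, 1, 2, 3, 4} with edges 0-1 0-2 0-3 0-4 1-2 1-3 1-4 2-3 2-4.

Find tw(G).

A width-3 tree decomposition is:
Bags: B1 = {0, 1, 2, 3}  B2 = {0, 1, 2, 4}
Tree: B1–B2
Every bag has size at most 4, so the width is 4 − 1 = 3 and tw(G) ≤ 3. For the lower bound, the 4 vertices {0, 1, 2, 3} are pairwise adjacent, and any tree decomposition puts a clique entirely inside one bag — forcing width ≥ 3. Combining the bounds, tw(G) = 3.

3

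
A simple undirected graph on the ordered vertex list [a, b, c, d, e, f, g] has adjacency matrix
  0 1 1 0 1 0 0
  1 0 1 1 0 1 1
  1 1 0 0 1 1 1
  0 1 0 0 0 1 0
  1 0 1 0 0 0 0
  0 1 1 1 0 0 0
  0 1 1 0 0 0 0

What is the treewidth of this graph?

2

A width-2 tree decomposition is:
Bags: B1 = {b, c, g}  B2 = {a, b, c}  B3 = {a, c, e}  B4 = {b, c, f}  B5 = {b, d, f}
Tree: B1–B2, B2–B3, B2–B4, B4–B5
Every bag has size at most 3, so the width is 3 − 1 = 2 and tw(G) ≤ 2. For the lower bound, the 3 vertices {b, d, f} are pairwise adjacent, and any tree decomposition puts a clique entirely inside one bag — forcing width ≥ 2. Therefore the treewidth is 2.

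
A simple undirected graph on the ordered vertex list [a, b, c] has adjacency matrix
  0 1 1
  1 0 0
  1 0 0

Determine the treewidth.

A width-1 tree decomposition is:
Bags: B1 = {a, b}  B2 = {a, c}
Tree: B1–B2
Every bag has size at most 2, so the width is 2 − 1 = 1 and tw(G) ≤ 1. Any graph with an edge has treewidth ≥ 1, and G has the edge a–b. Combining the bounds, tw(G) = 1.

1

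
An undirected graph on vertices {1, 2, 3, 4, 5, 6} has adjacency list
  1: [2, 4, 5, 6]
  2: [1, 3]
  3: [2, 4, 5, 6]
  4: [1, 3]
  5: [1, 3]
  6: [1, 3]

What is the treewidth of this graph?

A width-2 tree decomposition is:
Bags: B1 = {1, 2, 3}  B2 = {1, 3, 5}  B3 = {1, 3, 4}  B4 = {1, 3, 6}
Tree: B1–B2, B2–B3, B3–B4
Every bag has size at most 3, so the width is 3 − 1 = 2 and tw(G) ≤ 2. The edges 1–2–3–5–1 form a cycle, so G is not a tree and its treewidth is at least 2. Hence tw(G) = 2 exactly.

2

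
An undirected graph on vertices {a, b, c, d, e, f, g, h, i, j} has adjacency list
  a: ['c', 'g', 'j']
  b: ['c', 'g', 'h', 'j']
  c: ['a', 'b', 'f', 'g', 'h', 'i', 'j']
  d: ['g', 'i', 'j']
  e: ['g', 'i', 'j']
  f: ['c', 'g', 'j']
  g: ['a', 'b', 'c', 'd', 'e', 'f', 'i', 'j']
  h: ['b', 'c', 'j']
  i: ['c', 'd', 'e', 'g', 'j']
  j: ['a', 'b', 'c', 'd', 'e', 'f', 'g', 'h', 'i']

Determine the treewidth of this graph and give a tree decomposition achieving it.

Treewidth 3.
Bags: B1 = {c, f, g, j}  B2 = {b, c, g, j}  B3 = {c, g, i, j}  B4 = {d, g, i, j}  B5 = {e, g, i, j}  B6 = {b, c, h, j}  B7 = {a, c, g, j}
Tree: B1–B2, B1–B3, B3–B4, B4–B5, B2–B6, B1–B7

Each bag holds 4 vertices, so the decomposition has width 3, which upper-bounds the treewidth. Conversely, {d, g, i, j} is a clique of size 4, and the vertices of any clique must share a bag in every tree decomposition; so some bag has ≥ 4 vertices and tw(G) ≥ 3. The upper and lower bounds meet at 3, so that is the treewidth.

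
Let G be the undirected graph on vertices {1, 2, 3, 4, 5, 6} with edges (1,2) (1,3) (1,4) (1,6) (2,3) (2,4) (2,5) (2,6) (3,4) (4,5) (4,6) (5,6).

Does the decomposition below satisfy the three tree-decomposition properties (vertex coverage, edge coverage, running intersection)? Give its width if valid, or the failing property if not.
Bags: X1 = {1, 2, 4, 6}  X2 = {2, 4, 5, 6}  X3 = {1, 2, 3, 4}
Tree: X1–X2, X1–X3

Checking the three conditions: (i) the bags cover all of {1, 2, 3, 4, 5, 6}; (ii) for each edge, some bag contains both endpoints; (iii) the bags containing any fixed vertex form a subtree. All hold, so the decomposition is valid with width 4 − 1 = 3.

Yes; width 3.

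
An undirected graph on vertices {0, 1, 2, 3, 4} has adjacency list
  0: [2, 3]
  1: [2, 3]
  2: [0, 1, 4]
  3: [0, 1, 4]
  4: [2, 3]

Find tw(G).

2

A width-2 tree decomposition is:
Bags: B1 = {2, 3, 4}  B2 = {0, 2, 3}  B3 = {1, 2, 3}
Tree: B1–B2, B2–B3
The largest bag has 3 vertices, giving width 2; this decomposition certifies tw(G) ≤ 2. Since 4–3–0–2–4 is a cycle in G, G is not acyclic. Forests are exactly the graphs of treewidth ≤ 1, so tw(G) ≥ 2. Therefore the treewidth is 2.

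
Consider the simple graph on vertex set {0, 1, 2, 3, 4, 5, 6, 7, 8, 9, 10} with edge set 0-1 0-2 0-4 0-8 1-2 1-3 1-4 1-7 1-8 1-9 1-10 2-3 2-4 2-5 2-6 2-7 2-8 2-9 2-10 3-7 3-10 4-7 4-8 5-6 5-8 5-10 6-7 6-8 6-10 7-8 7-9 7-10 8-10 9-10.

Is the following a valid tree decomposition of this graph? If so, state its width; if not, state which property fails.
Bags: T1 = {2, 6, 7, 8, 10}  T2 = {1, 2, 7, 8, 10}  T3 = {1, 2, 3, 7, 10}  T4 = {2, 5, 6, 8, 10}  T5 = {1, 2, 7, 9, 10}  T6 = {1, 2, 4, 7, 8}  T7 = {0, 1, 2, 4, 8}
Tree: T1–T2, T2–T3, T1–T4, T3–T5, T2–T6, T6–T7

Yes; width 4.

Vertex coverage: the bags together contain {0, 1, 2, 3, 4, 5, 6, 7, 8, 9, 10}, the full vertex set. Edge coverage: each edge of G has both endpoints in at least one bag. Running intersection: for every vertex, the bags containing it form a connected subtree. All three properties hold, so this is a valid tree decomposition of width max|bag| − 1 = 4, and hence tw(G) ≤ 4.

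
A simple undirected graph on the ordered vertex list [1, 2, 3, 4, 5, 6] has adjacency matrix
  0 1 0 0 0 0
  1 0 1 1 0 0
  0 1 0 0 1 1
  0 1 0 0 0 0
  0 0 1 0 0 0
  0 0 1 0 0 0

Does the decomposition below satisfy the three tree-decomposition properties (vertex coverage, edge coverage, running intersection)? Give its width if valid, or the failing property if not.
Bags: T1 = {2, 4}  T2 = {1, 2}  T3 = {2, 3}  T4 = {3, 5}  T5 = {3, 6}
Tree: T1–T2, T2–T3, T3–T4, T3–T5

Every vertex of G appears in some bag (union = {1, 2, 3, 4, 5, 6}); every edge is covered by a bag; and for each vertex v the set of bags containing v is connected in the bag tree. The decomposition is therefore valid. The largest bag has 2 vertices, so the width is 1.

Yes; width 1.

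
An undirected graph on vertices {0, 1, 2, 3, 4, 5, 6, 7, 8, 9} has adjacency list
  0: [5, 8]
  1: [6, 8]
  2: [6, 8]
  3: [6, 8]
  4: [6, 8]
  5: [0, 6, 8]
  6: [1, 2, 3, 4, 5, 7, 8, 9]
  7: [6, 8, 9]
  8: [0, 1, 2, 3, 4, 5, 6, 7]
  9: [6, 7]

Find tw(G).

2

A width-2 tree decomposition is:
Bags: B1 = {1, 6, 8}  B2 = {6, 7, 8}  B3 = {5, 6, 8}  B4 = {3, 6, 8}  B5 = {2, 6, 8}  B6 = {4, 6, 8}  B7 = {6, 7, 9}  B8 = {0, 5, 8}
Tree: B1–B2, B2–B3, B3–B4, B4–B5, B2–B6, B2–B7, B3–B8
Every bag has size at most 3, so the width is 3 − 1 = 2 and tw(G) ≤ 2. On the other hand G contains the 3-clique {0, 5, 8}. A clique must lie in a single bag of any decomposition, so no decomposition can have width below 2. Hence tw(G) = 2 exactly.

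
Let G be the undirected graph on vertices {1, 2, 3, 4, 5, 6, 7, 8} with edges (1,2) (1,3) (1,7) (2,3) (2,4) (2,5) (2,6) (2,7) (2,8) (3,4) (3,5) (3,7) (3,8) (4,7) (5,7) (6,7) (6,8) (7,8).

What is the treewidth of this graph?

A width-3 tree decomposition is:
Bags: B1 = {2, 3, 4, 7}  B2 = {1, 2, 3, 7}  B3 = {2, 3, 7, 8}  B4 = {2, 6, 7, 8}  B5 = {2, 3, 5, 7}
Tree: B1–B2, B1–B3, B3–B4, B3–B5
Every bag has size at most 4, so the width is 4 − 1 = 3 and tw(G) ≤ 3. For the lower bound, the 4 vertices {2, 3, 7, 8} are pairwise adjacent, and any tree decomposition puts a clique entirely inside one bag — forcing width ≥ 3. Therefore the treewidth is 3.

3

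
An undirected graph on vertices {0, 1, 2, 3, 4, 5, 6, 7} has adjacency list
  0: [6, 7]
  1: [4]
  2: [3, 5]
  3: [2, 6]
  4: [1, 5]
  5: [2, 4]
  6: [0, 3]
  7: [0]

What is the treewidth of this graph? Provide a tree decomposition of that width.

Treewidth 1.
One optimal decomposition is:
Bags: B1 = {0, 7}  B2 = {0, 6}  B3 = {3, 6}  B4 = {2, 3}  B5 = {2, 5}  B6 = {4, 5}  B7 = {1, 4}
Tree: B1–B2, B2–B3, B3–B4, B4–B5, B5–B6, B6–B7

The largest bag has 2 vertices, giving width 1; this decomposition certifies tw(G) ≤ 1. G has an edge, so its treewidth is at least 1. Combining the bounds, tw(G) = 1.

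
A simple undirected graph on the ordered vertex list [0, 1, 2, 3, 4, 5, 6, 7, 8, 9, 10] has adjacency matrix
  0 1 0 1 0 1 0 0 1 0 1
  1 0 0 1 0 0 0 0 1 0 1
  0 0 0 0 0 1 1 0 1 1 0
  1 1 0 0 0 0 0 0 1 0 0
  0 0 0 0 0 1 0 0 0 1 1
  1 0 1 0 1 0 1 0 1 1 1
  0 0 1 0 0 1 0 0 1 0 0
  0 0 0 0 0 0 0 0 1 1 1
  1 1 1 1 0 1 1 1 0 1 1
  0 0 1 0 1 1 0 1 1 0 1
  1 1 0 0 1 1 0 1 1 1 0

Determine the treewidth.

3

A width-3 tree decomposition is:
Bags: B1 = {0, 5, 8, 10}  B2 = {5, 8, 9, 10}  B3 = {7, 8, 9, 10}  B4 = {2, 5, 8, 9}  B5 = {0, 1, 8, 10}  B6 = {0, 1, 3, 8}  B7 = {4, 5, 9, 10}  B8 = {2, 5, 6, 8}
Tree: B1–B2, B2–B3, B2–B4, B1–B5, B5–B6, B2–B7, B4–B8
Each bag holds 4 vertices, so the decomposition has width 3, which upper-bounds the treewidth. For the lower bound, the 4 vertices {0, 1, 8, 10} are pairwise adjacent, and any tree decomposition puts a clique entirely inside one bag — forcing width ≥ 3. Hence tw(G) = 3 exactly.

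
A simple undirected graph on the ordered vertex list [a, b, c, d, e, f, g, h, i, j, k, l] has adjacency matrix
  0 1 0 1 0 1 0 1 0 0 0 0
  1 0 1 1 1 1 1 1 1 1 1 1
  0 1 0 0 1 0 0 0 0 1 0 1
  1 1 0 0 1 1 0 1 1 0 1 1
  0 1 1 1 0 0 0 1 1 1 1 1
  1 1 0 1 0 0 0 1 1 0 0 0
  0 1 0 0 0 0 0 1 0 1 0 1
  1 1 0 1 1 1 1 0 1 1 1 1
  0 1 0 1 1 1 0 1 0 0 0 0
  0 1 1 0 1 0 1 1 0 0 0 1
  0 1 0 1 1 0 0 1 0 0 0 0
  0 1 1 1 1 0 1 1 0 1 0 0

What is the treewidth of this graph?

A width-4 tree decomposition is:
Bags: B1 = {b, d, e, h, i}  B2 = {b, d, f, h, i}  B3 = {b, d, e, h, l}  B4 = {a, b, d, f, h}  B5 = {b, e, h, j, l}  B6 = {b, c, e, j, l}  B7 = {b, g, h, j, l}  B8 = {b, d, e, h, k}
Tree: B1–B2, B1–B3, B2–B4, B3–B5, B5–B6, B5–B7, B3–B8
Each bag holds 5 vertices, so the decomposition has width 4, which upper-bounds the treewidth. Conversely, {a, b, d, f, h} is a clique of size 5, and the vertices of any clique must share a bag in every tree decomposition; so some bag has ≥ 5 vertices and tw(G) ≥ 4. The upper and lower bounds meet at 4, so that is the treewidth.

4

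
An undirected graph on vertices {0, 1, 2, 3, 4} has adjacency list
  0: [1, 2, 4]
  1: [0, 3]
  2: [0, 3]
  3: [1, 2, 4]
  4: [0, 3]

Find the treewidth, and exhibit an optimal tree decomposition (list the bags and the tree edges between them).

Treewidth 2.
Bags: B1 = {0, 1, 3}  B2 = {0, 3, 4}  B3 = {0, 2, 3}
Tree: B1–B2, B2–B3

Each bag holds 3 vertices, so the decomposition has width 2, which upper-bounds the treewidth. Since 0–1–3–4–0 is a cycle in G, G is not acyclic. Forests are exactly the graphs of treewidth ≤ 1, so tw(G) ≥ 2. Combining the bounds, tw(G) = 2.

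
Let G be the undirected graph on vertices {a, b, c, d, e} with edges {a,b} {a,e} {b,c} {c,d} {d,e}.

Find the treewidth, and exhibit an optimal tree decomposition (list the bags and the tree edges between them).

Treewidth 2.
One optimal decomposition is:
Bags: B1 = {a, b, c}  B2 = {a, c, e}  B3 = {c, d, e}
Tree: B1–B2, B2–B3

Every bag has size at most 3, so the width is 3 − 1 = 2 and tw(G) ≤ 2. For the lower bound, G contains the cycle c–b–a–e–d–c, so G is not a forest; only forests have treewidth ≤ 1, hence tw(G) ≥ 2. Hence tw(G) = 2 exactly.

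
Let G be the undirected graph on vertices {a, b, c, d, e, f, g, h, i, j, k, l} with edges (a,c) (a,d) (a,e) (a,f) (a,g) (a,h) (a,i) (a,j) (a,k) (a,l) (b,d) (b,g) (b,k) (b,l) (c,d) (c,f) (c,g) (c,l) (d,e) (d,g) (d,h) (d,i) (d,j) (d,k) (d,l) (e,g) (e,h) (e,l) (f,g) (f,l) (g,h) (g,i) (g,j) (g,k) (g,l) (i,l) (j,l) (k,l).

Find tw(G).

4

A width-4 tree decomposition is:
Bags: B1 = {a, d, e, g, l}  B2 = {a, c, d, g, l}  B3 = {a, d, g, k, l}  B4 = {a, d, g, i, l}  B5 = {a, d, e, g, h}  B6 = {a, c, f, g, l}  B7 = {a, d, g, j, l}  B8 = {b, d, g, k, l}
Tree: B1–B2, B2–B3, B2–B4, B1–B5, B2–B6, B2–B7, B3–B8
The largest bag has 5 vertices, giving width 4; this decomposition certifies tw(G) ≤ 4. Conversely, {a, d, e, g, h} is a clique of size 5, and the vertices of any clique must share a bag in every tree decomposition; so some bag has ≥ 5 vertices and tw(G) ≥ 4. Therefore the treewidth is 4.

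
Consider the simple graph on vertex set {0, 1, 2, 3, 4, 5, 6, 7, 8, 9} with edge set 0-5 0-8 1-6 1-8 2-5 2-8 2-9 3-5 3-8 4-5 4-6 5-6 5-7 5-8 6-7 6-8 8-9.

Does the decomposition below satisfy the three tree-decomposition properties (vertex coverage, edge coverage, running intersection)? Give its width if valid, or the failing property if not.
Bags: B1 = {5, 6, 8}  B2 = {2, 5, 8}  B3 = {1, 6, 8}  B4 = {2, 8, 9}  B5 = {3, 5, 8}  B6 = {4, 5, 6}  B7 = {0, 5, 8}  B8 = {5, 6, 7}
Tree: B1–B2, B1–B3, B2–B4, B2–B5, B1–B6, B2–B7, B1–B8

Checking the three conditions: (i) the bags cover all of {0, 1, 2, 3, 4, 5, 6, 7, 8, 9}; (ii) for each edge, some bag contains both endpoints; (iii) the bags containing any fixed vertex form a subtree. All hold, so the decomposition is valid with width 3 − 1 = 2.

Yes; width 2.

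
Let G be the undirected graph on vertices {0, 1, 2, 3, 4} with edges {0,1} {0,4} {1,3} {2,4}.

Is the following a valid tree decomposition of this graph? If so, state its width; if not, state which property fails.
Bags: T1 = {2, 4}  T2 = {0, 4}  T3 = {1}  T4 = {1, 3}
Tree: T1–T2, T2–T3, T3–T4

A tree decomposition must satisfy three properties: every vertex lies in some bag; for every edge, both endpoints lie together in some bag; and for every vertex, the bags containing it form a connected subtree. Here edge (0,1) lies in no bag, so the decomposition is invalid.

No — edge (0,1) lies in no bag.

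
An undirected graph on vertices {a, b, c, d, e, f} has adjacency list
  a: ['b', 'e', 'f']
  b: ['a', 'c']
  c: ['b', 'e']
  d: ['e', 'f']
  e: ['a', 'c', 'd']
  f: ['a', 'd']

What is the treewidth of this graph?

2

A width-2 tree decomposition is:
Bags: B1 = {b, c, e}  B2 = {a, b, e}  B3 = {a, d, e}  B4 = {a, d, f}
Tree: B1–B2, B2–B3, B3–B4
Each bag holds 3 vertices, so the decomposition has width 2, which upper-bounds the treewidth. Since c–b–a–e–c is a cycle in G, G is not acyclic. Forests are exactly the graphs of treewidth ≤ 1, so tw(G) ≥ 2. The upper and lower bounds meet at 2, so that is the treewidth.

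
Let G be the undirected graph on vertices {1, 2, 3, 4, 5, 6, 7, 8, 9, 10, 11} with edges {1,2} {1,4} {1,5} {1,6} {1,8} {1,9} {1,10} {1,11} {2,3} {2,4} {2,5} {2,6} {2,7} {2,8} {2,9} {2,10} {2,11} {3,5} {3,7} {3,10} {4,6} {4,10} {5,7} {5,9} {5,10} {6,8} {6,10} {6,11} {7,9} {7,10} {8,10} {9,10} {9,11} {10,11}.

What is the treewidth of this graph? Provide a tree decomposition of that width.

Each bag holds 5 vertices, so the decomposition has width 4, which upper-bounds the treewidth. For the lower bound, the 5 vertices {1, 2, 9, 10, 11} are pairwise adjacent, and any tree decomposition puts a clique entirely inside one bag — forcing width ≥ 4. Therefore the treewidth is 4.

Treewidth 4.
One such decomposition:
Bags: B1 = {1, 2, 6, 10, 11}  B2 = {1, 2, 9, 10, 11}  B3 = {1, 2, 6, 8, 10}  B4 = {1, 2, 5, 9, 10}  B5 = {1, 2, 4, 6, 10}  B6 = {2, 5, 7, 9, 10}  B7 = {2, 3, 5, 7, 10}
Tree: B1–B2, B1–B3, B2–B4, B3–B5, B4–B6, B6–B7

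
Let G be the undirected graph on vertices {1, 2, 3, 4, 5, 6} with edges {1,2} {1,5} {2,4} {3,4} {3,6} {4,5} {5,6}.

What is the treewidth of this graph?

2

A width-2 tree decomposition is:
Bags: B1 = {3, 4, 6}  B2 = {4, 5, 6}  B3 = {2, 4, 5}  B4 = {1, 2, 5}
Tree: B1–B2, B2–B3, B3–B4
Each bag holds 3 vertices, so the decomposition has width 2, which upper-bounds the treewidth. The edges 3–6–5–4–3 form a cycle, so G is not a tree and its treewidth is at least 2. Combining the bounds, tw(G) = 2.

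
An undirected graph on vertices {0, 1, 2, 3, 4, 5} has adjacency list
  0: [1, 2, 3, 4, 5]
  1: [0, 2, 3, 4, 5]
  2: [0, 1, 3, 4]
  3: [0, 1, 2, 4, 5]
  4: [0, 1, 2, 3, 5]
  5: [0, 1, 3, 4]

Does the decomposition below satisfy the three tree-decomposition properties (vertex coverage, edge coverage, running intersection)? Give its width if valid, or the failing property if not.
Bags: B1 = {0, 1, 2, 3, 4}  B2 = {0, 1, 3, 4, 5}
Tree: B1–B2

Vertex coverage: the bags together contain {0, 1, 2, 3, 4, 5}, the full vertex set. Edge coverage: each edge of G has both endpoints in at least one bag. Running intersection: for every vertex, the bags containing it form a connected subtree. All three properties hold, so this is a valid tree decomposition of width max|bag| − 1 = 4, and hence tw(G) ≤ 4.

Yes; width 4.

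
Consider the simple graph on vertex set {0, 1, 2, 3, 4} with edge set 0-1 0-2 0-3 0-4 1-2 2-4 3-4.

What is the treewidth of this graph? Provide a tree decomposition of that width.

Treewidth 2.
Bags: B1 = {0, 2, 4}  B2 = {0, 1, 2}  B3 = {0, 3, 4}
Tree: B1–B2, B1–B3

Every bag has size at most 3, so the width is 3 − 1 = 2 and tw(G) ≤ 2. On the other hand G contains the 3-clique {0, 1, 2}. A clique must lie in a single bag of any decomposition, so no decomposition can have width below 2. Combining the bounds, tw(G) = 2.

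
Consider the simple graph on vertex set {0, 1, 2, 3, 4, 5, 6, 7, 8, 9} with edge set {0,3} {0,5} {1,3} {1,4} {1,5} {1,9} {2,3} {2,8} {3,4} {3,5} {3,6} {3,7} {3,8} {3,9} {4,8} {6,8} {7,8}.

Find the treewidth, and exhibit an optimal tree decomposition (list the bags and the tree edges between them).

The largest bag has 3 vertices, giving width 2; this decomposition certifies tw(G) ≤ 2. Conversely, {0, 3, 5} is a clique of size 3, and the vertices of any clique must share a bag in every tree decomposition; so some bag has ≥ 3 vertices and tw(G) ≥ 2. Hence tw(G) = 2 exactly.

Treewidth 2.
One optimal decomposition is:
Bags: B1 = {3, 4, 8}  B2 = {2, 3, 8}  B3 = {1, 3, 4}  B4 = {1, 3, 5}  B5 = {1, 3, 9}  B6 = {0, 3, 5}  B7 = {3, 6, 8}  B8 = {3, 7, 8}
Tree: B1–B2, B1–B3, B3–B4, B3–B5, B4–B6, B1–B7, B2–B8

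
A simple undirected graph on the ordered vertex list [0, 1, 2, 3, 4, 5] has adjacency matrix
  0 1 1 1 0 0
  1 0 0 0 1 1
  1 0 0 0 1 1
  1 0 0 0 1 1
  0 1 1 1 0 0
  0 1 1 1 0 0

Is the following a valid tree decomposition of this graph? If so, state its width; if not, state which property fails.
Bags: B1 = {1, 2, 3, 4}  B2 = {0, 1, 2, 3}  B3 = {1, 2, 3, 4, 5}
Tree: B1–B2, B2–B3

A tree decomposition must satisfy three properties: every vertex lies in some bag; for every edge, both endpoints lie together in some bag; and for every vertex, the bags containing it form a connected subtree. Here bags containing vertex 4 are not connected in the tree, so the decomposition is invalid.

No — bags containing vertex 4 are not connected in the tree.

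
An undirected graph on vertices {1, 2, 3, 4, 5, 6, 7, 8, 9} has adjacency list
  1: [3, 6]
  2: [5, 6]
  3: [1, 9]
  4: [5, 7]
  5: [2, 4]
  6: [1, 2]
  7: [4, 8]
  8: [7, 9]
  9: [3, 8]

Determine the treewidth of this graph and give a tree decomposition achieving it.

Treewidth 2.
Bags: B1 = {1, 2, 6}  B2 = {1, 2, 3}  B3 = {2, 3, 9}  B4 = {2, 8, 9}  B5 = {2, 7, 8}  B6 = {2, 4, 7}  B7 = {2, 4, 5}
Tree: B1–B2, B2–B3, B3–B4, B4–B5, B5–B6, B6–B7

Every bag has size at most 3, so the width is 3 − 1 = 2 and tw(G) ≤ 2. The edges 2–6–1–3–9–8–7–4–5–2 form a cycle, so G is not a tree and its treewidth is at least 2. Combining the bounds, tw(G) = 2.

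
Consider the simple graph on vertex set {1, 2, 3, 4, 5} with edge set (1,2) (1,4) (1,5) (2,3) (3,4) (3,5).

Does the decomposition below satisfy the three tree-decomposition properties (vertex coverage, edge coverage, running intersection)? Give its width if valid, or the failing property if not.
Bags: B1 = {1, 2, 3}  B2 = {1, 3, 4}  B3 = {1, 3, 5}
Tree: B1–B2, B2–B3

Yes; width 2.

Vertex coverage: the bags together contain {1, 2, 3, 4, 5}, the full vertex set. Edge coverage: each edge of G has both endpoints in at least one bag. Running intersection: for every vertex, the bags containing it form a connected subtree. All three properties hold, so this is a valid tree decomposition of width max|bag| − 1 = 2, and hence tw(G) ≤ 2.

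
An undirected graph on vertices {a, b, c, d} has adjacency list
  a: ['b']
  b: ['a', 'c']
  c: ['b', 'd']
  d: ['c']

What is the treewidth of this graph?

1

A width-1 tree decomposition is:
Bags: B1 = {c, d}  B2 = {b, c}  B3 = {a, b}
Tree: B1–B2, B2–B3
The largest bag has 2 vertices, giving width 1; this decomposition certifies tw(G) ≤ 1. Any graph with an edge has treewidth ≥ 1, and G has the edge d–c. The upper and lower bounds meet at 1, so that is the treewidth.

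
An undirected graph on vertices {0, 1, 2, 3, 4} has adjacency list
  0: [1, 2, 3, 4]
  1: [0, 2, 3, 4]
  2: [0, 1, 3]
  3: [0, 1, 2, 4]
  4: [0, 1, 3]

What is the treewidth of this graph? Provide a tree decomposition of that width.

Each bag holds 4 vertices, so the decomposition has width 3, which upper-bounds the treewidth. For the lower bound, the 4 vertices {0, 1, 2, 3} are pairwise adjacent, and any tree decomposition puts a clique entirely inside one bag — forcing width ≥ 3. The upper and lower bounds meet at 3, so that is the treewidth.

Treewidth 3.
Bags: B1 = {0, 1, 3, 4}  B2 = {0, 1, 2, 3}
Tree: B1–B2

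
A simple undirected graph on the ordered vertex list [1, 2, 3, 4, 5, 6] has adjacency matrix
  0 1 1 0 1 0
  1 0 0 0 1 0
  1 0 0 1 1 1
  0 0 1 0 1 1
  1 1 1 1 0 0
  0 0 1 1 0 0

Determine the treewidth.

A width-2 tree decomposition is:
Bags: B1 = {3, 4, 5}  B2 = {1, 3, 5}  B3 = {3, 4, 6}  B4 = {1, 2, 5}
Tree: B1–B2, B1–B3, B2–B4
The largest bag has 3 vertices, giving width 2; this decomposition certifies tw(G) ≤ 2. Conversely, {1, 2, 5} is a clique of size 3, and the vertices of any clique must share a bag in every tree decomposition; so some bag has ≥ 3 vertices and tw(G) ≥ 2. Combining the bounds, tw(G) = 2.

2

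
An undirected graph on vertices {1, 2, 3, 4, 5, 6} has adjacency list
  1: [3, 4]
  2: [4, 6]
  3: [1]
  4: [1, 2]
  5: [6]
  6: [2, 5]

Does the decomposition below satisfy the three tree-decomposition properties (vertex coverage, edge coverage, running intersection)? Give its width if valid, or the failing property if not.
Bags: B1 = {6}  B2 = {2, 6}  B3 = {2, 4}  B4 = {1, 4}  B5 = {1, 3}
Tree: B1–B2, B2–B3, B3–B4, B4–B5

No — vertex 5 appears in no bag.

A tree decomposition must satisfy three properties: every vertex lies in some bag; for every edge, both endpoints lie together in some bag; and for every vertex, the bags containing it form a connected subtree. Here vertex 5 appears in no bag, so the decomposition is invalid.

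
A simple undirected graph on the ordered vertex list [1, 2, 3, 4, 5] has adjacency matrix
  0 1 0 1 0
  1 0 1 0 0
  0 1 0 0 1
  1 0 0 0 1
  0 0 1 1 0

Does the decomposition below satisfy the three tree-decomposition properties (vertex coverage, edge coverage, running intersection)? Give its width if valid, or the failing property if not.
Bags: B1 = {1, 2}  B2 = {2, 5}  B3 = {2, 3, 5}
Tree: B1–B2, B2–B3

A tree decomposition must satisfy three properties: every vertex lies in some bag; for every edge, both endpoints lie together in some bag; and for every vertex, the bags containing it form a connected subtree. Here vertex 4 appears in no bag, so the decomposition is invalid.

No — vertex 4 appears in no bag.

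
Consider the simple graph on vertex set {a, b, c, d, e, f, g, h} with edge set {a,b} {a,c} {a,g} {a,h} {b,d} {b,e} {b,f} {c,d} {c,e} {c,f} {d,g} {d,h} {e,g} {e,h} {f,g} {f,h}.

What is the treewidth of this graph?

A width-4 tree decomposition is:
Bags: B1 = {a, d, e, f, g}  B2 = {a, c, d, e, f}  B3 = {a, d, e, f, h}  B4 = {a, b, d, e, f}
Tree: B1–B2, B2–B3, B3–B4
Every bag has size at most 5, so the width is 5 − 1 = 4 and tw(G) ≤ 4. For the lower bound: the 5 vertex sets {f,g}, {a,c}, {d,h}, {e}, {b} are disjoint, each induces a connected subgraph, and every pair is joined by at least one edge of G. Contracting each set to a single vertex therefore yields K_{5} as a minor, and since treewidth is minor-monotone, tw(G) ≥ tw(K_{5}) = 4. Therefore the treewidth is 4.

4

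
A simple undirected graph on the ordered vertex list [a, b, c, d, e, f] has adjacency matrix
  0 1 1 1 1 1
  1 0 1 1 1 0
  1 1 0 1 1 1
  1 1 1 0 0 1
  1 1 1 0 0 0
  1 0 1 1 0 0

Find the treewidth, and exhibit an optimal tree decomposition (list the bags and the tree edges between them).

Treewidth 3.
One optimal decomposition is:
Bags: B1 = {a, b, c, d}  B2 = {a, b, c, e}  B3 = {a, c, d, f}
Tree: B1–B2, B1–B3

Every bag has size at most 4, so the width is 4 − 1 = 3 and tw(G) ≤ 3. On the other hand G contains the 4-clique {a, c, d, f}. A clique must lie in a single bag of any decomposition, so no decomposition can have width below 3. Hence tw(G) = 3 exactly.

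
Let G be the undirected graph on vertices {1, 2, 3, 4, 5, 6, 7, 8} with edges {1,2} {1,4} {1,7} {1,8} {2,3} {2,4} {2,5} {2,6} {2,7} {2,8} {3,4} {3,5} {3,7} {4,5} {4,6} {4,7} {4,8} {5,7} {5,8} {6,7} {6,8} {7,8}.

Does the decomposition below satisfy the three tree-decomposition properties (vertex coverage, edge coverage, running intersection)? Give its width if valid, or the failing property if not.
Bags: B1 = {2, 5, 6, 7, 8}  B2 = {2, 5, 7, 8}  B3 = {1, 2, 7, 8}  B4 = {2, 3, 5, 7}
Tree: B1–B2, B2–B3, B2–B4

No — vertex 4 appears in no bag.

A tree decomposition must satisfy three properties: every vertex lies in some bag; for every edge, both endpoints lie together in some bag; and for every vertex, the bags containing it form a connected subtree. Here vertex 4 appears in no bag, so the decomposition is invalid.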